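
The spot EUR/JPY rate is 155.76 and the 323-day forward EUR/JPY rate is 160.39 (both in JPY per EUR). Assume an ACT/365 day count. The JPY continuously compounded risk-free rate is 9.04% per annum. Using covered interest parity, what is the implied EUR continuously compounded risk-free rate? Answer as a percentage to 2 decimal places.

5.73%

F = S·e^((r_JPY − r_EUR)T) ⇒ r_EUR = r_JPY − ln(F/S)/T
ln(160.39/155.76) = 0.029292; /(323/365) = 0.033101
r_EUR = 0.0904 − 0.033101 = 0.057299
r_EUR = 5.73%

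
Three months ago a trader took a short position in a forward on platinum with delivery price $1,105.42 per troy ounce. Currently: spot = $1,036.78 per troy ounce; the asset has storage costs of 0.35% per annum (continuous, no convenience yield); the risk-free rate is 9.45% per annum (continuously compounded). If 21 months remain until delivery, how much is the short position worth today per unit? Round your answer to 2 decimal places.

-$106.22 per troy ounce

Current fair forward for the remaining 21 months: F = S·e^((r + u)·T), (r + u) = 0.0945 + 0.0035 = 0.0980
F = 1036.78 · e^(0.0980 × 21/12) = 1036.78 × 1.18708414 = 1230.7451
Value of long forward = (F − K)·e^(−rT) = (1230.7451 − 1105.42) · e^(−0.0945·21/12)
= 125.3251 × 0.84757580 = 106.22
Short position value = −(long value) = -$106.22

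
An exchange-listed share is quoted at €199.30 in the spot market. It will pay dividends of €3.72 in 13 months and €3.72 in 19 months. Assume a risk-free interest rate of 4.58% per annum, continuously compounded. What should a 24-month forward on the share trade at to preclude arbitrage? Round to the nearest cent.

PV(dividends) I = 3.72·e^(−0.0458·13/12) + 3.72·e^(−0.0458·19/12)
I = 3.5399 + 3.4598 = 6.9997
F = (S − I)·e^(rT) = (199.30 − 6.9997) · e^(0.0458·24/12)
= 192.3003 · e^0.091600 = 192.3003 × 1.095926 = €210.75

€210.75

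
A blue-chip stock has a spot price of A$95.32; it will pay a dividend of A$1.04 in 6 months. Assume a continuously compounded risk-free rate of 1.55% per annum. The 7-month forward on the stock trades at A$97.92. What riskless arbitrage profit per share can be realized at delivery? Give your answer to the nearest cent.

A$2.78 per share

PV(dividends) I = 1.04·e^(−0.0155·6/12) = 1.0320
Fair forward F* = (S − I)·e^(rT) = (95.32 − 1.0320)·e^0.009042 = 94.2880 × 1.009083 = 95.1444
Market A$97.92 > fair 95.1444: forward overpriced → cash-and-carry (borrow at r, buy the stock and collect the dividends, short the forward).
Profit at T = |F_mkt − F*| = |97.92 − 95.1444| = A$2.78 per share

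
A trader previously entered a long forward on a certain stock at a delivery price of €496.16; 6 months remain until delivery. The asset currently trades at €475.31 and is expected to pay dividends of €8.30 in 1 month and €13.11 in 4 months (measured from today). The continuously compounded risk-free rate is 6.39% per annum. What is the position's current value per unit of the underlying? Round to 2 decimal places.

PV(remaining dividends) I = 8.30·e^(−0.0639·1/12) + 13.11·e^(−0.0639·4/12) = 21.0896
Current forward F = (S − I)·e^(rT) = (475.31 − 21.0896)·e^(0.0639·6/12) = 454.2204 × 1.032466 = 468.9671
Value (long) = (F − K)·e^(−rT) = (468.9671 − 496.16) × 0.968555 = -26.3378
Value = -€26.34

-€26.34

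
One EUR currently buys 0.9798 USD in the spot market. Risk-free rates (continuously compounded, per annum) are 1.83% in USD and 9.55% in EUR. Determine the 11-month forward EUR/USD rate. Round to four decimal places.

F = S·e^((r_USD − r_EUR)T) = 0.9798 · e^((0.0183 − 0.0955) × 11/12)
= 0.9798 · e^-0.070767 = 0.9798 × 0.931679
F = 0.9129 USD per EUR

0.9129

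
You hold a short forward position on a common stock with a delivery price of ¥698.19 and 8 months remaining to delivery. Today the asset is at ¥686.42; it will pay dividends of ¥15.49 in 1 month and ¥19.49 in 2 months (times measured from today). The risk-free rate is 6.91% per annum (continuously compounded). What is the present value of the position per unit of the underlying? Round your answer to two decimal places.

¥15.00

PV(remaining dividends) I = 15.49·e^(−0.0691·1/12) + 19.49·e^(−0.0691·2/12) = 34.6679
Current forward F = (S − I)·e^(rT) = (686.42 − 34.6679)·e^(0.0691·8/12) = 651.7521 × 1.047144 = 682.4783
Value (long) = (F − K)·e^(−rT) = (682.4783 − 698.19) × 0.954978 = -15.0043
Short position value = −(long value) = ¥15.00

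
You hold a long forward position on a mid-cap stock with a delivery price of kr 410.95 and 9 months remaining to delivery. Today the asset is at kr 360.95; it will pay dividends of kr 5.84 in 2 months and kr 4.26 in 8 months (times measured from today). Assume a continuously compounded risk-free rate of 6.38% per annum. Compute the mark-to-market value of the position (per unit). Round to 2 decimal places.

-kr 40.66

PV(remaining dividends) I = 5.84·e^(−0.0638·2/12) + 4.26·e^(−0.0638·8/12) = 9.8608
Current forward F = (S − I)·e^(rT) = (360.95 − 9.8608)·e^(0.0638·9/12) = 351.0892 × 1.049013 = 368.2971
Value (long) = (F − K)·e^(−rT) = (368.2971 − 410.95) × 0.953277 = -40.6600
Value = -kr 40.66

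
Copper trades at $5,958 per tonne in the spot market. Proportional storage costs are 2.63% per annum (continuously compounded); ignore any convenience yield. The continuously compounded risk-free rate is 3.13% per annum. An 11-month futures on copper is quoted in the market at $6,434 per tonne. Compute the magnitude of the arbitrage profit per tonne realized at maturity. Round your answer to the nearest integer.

$153 per tonne

Fair futures: F* = S·e^(carry·T), with carry = (r + u) = 0.0313 + 0.0263 = 0.0576
F* = 5958 · e^(0.0576 × 11/12) = 5958 · e^0.052800 = 5958 × 1.054219 = $6281.0368
Market $6434 > fair $6281.0368: forward overpriced → cash-and-carry (buy spot, short the forward).
At maturity, profit = |F_mkt − F*| = |6434 − 6281.0368| = $153 per tonne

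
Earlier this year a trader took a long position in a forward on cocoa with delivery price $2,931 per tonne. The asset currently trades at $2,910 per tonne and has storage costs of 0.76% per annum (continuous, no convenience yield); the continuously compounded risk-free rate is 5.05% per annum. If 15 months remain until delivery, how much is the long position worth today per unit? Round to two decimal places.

$186.08 per tonne

Current fair forward for the remaining 15 months: F = S·e^((r + u)·T), (r + u) = 0.0505 + 0.0076 = 0.0581
F = 2910 · e^(0.0581 × 15/12) = 2910 × 1.07532721 = 3129.2022
Value of long forward = (F − K)·e^(−rT) = (3129.2022 − 2931) · e^(−0.0505·15/12)
= 198.2022 × 0.93882611 = 186.08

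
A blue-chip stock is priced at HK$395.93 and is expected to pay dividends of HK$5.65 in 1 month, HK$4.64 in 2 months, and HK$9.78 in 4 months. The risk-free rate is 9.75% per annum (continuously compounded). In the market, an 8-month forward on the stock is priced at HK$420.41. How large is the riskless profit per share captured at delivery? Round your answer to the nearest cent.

HK$18.85 per share

PV(dividends) I = 5.65·e^(−0.0975·1/12) + 4.64·e^(−0.0975·2/12) + 9.78·e^(−0.0975·4/12) = 19.6367
Fair forward F* = (S − I)·e^(rT) = (395.93 − 19.6367)·e^0.065000 = 376.2933 × 1.067159 = 401.5648
Market HK$420.41 > fair 401.5648: forward overpriced → cash-and-carry (borrow at r, buy the stock and collect the dividends, short the forward).
Profit at T = |F_mkt − F*| = |420.41 − 401.5648| = HK$18.85 per share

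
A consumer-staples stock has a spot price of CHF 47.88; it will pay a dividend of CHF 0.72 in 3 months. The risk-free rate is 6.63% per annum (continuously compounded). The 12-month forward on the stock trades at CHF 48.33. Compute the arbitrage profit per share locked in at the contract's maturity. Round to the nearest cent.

CHF 2.08 per share

PV(dividends) I = 0.72·e^(−0.0663·3/12) = 0.7082
Fair forward F* = (S − I)·e^(rT) = (47.88 − 0.7082)·e^0.066300 = 47.1718 × 1.068547 = 50.4053
Market CHF 48.33 < fair 50.4053: forward underpriced → reverse cash-and-carry (short the stock, invest proceeds at r, pay the dividends, go long the forward).
Profit at T = |F_mkt − F*| = |48.33 − 50.4053| = CHF 2.08 per share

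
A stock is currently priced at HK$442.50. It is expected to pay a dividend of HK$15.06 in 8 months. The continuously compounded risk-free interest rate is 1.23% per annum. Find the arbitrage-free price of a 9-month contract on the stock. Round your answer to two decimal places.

HK$431.53

PV(dividends) I = 15.06·e^(−0.0123·8/12)
I = 14.9370
F = (S − I)·e^(rT) = (442.50 − 14.9370) · e^(0.0123·9/12)
= 427.5630 · e^0.009225 = 427.5630 × 1.009268 = HK$431.53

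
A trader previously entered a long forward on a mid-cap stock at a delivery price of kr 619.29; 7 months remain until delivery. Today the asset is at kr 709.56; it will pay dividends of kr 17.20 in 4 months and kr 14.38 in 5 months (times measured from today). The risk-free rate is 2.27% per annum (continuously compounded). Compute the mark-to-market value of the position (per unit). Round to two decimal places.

PV(remaining dividends) I = 17.20·e^(−0.0227·4/12) + 14.38·e^(−0.0227·5/12) = 31.3150
Current forward F = (S − I)·e^(rT) = (709.56 − 31.3150)·e^(0.0227·7/12) = 678.2450 × 1.013330 = 687.2860
Value (long) = (F − K)·e^(−rT) = (687.2860 − 619.29) × 0.986846 = 67.1016
Value = kr 67.10

kr 67.10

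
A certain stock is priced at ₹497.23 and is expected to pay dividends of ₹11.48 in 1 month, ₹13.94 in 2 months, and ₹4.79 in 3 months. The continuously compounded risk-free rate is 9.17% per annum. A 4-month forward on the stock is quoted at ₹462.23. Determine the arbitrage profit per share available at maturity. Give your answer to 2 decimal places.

PV(dividends) I = 11.48·e^(−0.0917·1/12) + 13.94·e^(−0.0917·2/12) + 4.79·e^(−0.0917·3/12) = 29.8026
Fair forward F* = (S − I)·e^(rT) = (497.23 − 29.8026)·e^0.030567 = 467.4274 × 1.031039 = 481.9359
Market ₹462.23 < fair 481.9359: forward underpriced → reverse cash-and-carry (short the stock, invest proceeds at r, pay the dividends, go long the forward).
Profit at T = |F_mkt − F*| = |462.23 − 481.9359| = ₹19.71 per share

₹19.71 per share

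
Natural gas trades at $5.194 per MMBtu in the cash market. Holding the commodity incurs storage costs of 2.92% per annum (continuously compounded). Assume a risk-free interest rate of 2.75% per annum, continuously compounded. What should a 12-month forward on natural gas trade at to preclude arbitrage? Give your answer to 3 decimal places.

Net carry = r + u − y = 0.0275 + 0.0292 − 0.0000 = 0.0567
F = S·e^((r+u−y)T) = 5.194 · e^(0.0567 × 12/12) = 5.194 · e^0.056700
= 5.194 × 1.058338 = $5.497 per MMBtu

$5.497 per MMBtu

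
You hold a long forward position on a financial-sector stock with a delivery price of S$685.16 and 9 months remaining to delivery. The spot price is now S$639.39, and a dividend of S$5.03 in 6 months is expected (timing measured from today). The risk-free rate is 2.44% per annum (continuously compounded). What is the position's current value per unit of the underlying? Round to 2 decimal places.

PV(remaining dividends) I = 5.03·e^(−0.0244·6/12) = 4.9690
Current forward F = (S − I)·e^(rT) = (639.39 − 4.9690)·e^(0.0244·9/12) = 634.4210 × 1.018468 = 646.1375
Value (long) = (F − K)·e^(−rT) = (646.1375 − 685.16) × 0.981866 = -38.3149
Value = -S$38.31

-S$38.31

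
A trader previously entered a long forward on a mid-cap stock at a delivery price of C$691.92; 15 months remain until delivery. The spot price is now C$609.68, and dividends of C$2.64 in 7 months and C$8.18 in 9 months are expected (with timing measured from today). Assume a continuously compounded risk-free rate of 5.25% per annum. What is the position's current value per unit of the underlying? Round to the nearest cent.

PV(remaining dividends) I = 2.64·e^(−0.0525·7/12) + 8.18·e^(−0.0525·9/12) = 10.4245
Current forward F = (S − I)·e^(rT) = (609.68 − 10.4245)·e^(0.0525·15/12) = 599.2555 × 1.067826 = 639.9006
Value (long) = (F − K)·e^(−rT) = (639.9006 − 691.92) × 0.936482 = -48.7152
Value = -C$48.72

-C$48.72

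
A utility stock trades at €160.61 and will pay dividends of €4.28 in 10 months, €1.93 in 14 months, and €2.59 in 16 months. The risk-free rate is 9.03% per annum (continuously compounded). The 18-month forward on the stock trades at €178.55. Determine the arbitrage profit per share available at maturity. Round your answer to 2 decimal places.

PV(dividends) I = 4.28·e^(−0.0903·10/12) + 1.93·e^(−0.0903·14/12) + 2.59·e^(−0.0903·16/12) = 8.0030
Fair forward F* = (S − I)·e^(rT) = (160.61 − 8.0030)·e^0.135450 = 152.6070 × 1.145052 = 174.7430
Market €178.55 > fair 174.7430: forward overpriced → cash-and-carry (borrow at r, buy the stock and collect the dividends, short the forward).
Profit at T = |F_mkt − F*| = |178.55 − 174.7430| = €3.81 per share

€3.81 per share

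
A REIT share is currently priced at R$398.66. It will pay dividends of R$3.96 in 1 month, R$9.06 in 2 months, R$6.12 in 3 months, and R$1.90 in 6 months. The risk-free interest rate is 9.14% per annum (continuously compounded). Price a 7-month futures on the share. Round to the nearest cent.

PV(dividends) I = 3.96·e^(−0.0914·1/12) + 9.06·e^(−0.0914·2/12) + 6.12·e^(−0.0914·3/12) + 1.90·e^(−0.0914·6/12)
I = 3.9300 + 8.9230 + 5.9817 + 1.8151 = 20.6498
F = (S − I)·e^(rT) = (398.66 − 20.6498) · e^(0.0914·7/12)
= 378.0102 · e^0.053317 = 378.0102 × 1.054764 = R$398.71

R$398.71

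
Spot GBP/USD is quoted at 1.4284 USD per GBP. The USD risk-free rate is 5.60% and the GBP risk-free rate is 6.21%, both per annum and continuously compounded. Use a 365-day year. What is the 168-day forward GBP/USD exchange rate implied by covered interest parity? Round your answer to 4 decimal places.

1.4244

F = S·e^((r_USD − r_GBP)T) = 1.4284 · e^((0.0560 − 0.0621) × 168/365)
= 1.4284 · e^-0.002808 = 1.4284 × 0.997196
F = 1.4244 USD per GBP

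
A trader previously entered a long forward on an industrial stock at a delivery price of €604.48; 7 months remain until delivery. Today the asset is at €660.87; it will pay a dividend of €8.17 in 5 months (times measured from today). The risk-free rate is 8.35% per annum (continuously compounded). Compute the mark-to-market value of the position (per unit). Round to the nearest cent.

€77.24

PV(remaining dividends) I = 8.17·e^(−0.0835·5/12) = 7.8906
Current forward F = (S − I)·e^(rT) = (660.87 − 7.8906)·e^(0.0835·7/12) = 652.9794 × 1.049914 = 685.5722
Value (long) = (F − K)·e^(−rT) = (685.5722 − 604.48) × 0.952459 = 77.2370
Value = €77.24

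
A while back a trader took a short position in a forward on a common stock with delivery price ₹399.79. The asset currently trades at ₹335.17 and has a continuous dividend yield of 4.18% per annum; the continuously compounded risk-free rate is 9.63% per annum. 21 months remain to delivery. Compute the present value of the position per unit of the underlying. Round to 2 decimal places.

₹26.26

Current fair forward for the remaining 21 months: F = S·e^((r − q)·T), (r − q) = 0.0963 − 0.0418 = 0.0545
F = 335.17 · e^(0.0545 × 21/12) = 335.17 × 1.100071 = 368.7108
Value of long forward = (F − K)·e^(−rT) = (368.7108 − 399.79) · e^(−0.0963·21/12)
= -31.0792 × 0.844910 = -26.26
Short position value = −(long value) = ₹26.26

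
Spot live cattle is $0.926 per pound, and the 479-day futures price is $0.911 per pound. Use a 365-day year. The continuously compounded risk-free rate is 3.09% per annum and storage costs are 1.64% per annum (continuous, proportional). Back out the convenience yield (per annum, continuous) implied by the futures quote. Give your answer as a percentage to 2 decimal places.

5.97%

F = S·e^((r+u−y)T) ⇒ (r+u−y) = ln(F/S)/T
ln(0.911/0.926) = -0.016331; /T ⇒ -0.012444
y = r + u − ln(F/S)/T = 0.0309 + 0.0164 + 0.012444 = 0.059744
y = 5.97%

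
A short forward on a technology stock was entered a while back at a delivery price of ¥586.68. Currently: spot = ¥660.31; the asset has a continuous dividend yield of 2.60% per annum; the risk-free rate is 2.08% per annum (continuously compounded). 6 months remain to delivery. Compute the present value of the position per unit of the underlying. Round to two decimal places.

Current fair forward for the remaining 6 months: F = S·e^((r − q)·T), (r − q) = 0.0208 − 0.0260 = -0.0052
F = 660.31 · e^(-0.0052 × 6/12) = 660.31 × 0.997403 = 658.5952
Value of long forward = (F − K)·e^(−rT) = (658.5952 − 586.68) · e^(−0.0208·6/12)
= 71.9152 × 0.989654 = 71.17
Short position value = −(long value) = -¥71.17

-¥71.17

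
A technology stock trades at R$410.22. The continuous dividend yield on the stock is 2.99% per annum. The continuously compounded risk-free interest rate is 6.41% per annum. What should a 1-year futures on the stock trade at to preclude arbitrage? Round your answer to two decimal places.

R$424.49

F = S·e^((r − q)T) = 410.22 · e^((0.0641 − 0.0299) × 12/12)
= 410.22 · e^0.034200 = 410.22 × 1.034792
F = R$424.49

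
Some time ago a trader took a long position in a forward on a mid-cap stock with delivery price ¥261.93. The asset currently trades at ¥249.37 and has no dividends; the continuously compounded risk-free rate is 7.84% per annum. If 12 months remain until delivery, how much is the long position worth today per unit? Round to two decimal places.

Current fair forward for the remaining 12 months: F = S·e^(r·T), r = 0.0784
F = 249.37 · e^(0.0784 × 12/12) = 249.37 × 1.081555 = 269.7074
Value of long forward = (F − K)·e^(−rT) = (269.7074 − 261.93) · e^(−0.0784·12/12)
= 7.7774 × 0.924595 = 7.19

¥7.19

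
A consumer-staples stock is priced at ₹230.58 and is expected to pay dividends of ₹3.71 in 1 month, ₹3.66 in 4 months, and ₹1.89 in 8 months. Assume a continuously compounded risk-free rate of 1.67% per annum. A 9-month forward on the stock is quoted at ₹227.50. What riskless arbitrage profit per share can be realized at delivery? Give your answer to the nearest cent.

₹3.34 per share

PV(dividends) I = 3.71·e^(−0.0167·1/12) + 3.66·e^(−0.0167·4/12) + 1.89·e^(−0.0167·8/12) = 9.2136
Fair forward F* = (S − I)·e^(rT) = (230.58 − 9.2136)·e^0.012525 = 221.3664 × 1.012604 = 224.1565
Market ₹227.50 > fair 224.1565: forward overpriced → cash-and-carry (borrow at r, buy the stock and collect the dividends, short the forward).
Profit at T = |F_mkt − F*| = |227.50 − 224.1565| = ₹3.34 per share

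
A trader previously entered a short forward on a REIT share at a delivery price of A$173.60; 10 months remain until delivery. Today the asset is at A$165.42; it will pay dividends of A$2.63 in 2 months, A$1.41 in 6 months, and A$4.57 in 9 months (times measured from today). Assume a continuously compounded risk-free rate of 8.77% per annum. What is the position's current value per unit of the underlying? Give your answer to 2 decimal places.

PV(remaining dividends) I = 2.63·e^(−0.0877·2/12) + 1.41·e^(−0.0877·6/12) + 4.57·e^(−0.0877·9/12) = 8.2204
Current forward F = (S − I)·e^(rT) = (165.42 − 8.2204)·e^(0.0877·10/12) = 157.1996 × 1.075820 = 169.1185
Value (long) = (F − K)·e^(−rT) = (169.1185 − 173.60) × 0.929523 = -4.1657
Short position value = −(long value) = A$4.17

A$4.17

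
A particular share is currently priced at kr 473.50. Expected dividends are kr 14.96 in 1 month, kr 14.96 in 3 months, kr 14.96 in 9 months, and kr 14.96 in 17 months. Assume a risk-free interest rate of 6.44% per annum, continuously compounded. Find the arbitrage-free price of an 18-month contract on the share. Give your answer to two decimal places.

kr 458.18

PV(dividends) I = 14.96·e^(−0.0644·1/12) + 14.96·e^(−0.0644·3/12) + 14.96·e^(−0.0644·9/12) + 14.96·e^(−0.0644·17/12)
I = 14.8799 + 14.7211 + 14.2546 + 13.6556 = 57.5112
F = (S − I)·e^(rT) = (473.50 − 57.5112) · e^(0.0644·18/12)
= 415.9888 · e^0.096600 = 415.9888 × 1.101420 = kr 458.18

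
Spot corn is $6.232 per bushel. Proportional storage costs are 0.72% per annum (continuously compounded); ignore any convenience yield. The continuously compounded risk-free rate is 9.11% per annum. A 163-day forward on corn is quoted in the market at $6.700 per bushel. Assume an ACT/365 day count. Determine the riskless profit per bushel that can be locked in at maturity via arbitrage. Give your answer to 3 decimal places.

Fair forward: F* = S·e^(carry·T), with carry = (r + u) = 0.0911 + 0.0072 = 0.0983
F* = 6.232 · e^(0.0983 × 163/365) = 6.232 · e^0.043898 = 6.232 × 1.044876 = $6.5117
Market $6.700 > fair $6.5117: forward overpriced → cash-and-carry (buy spot, short the forward).
At maturity, profit = |F_mkt − F*| = |6.700 − 6.5117| = $0.188 per bushel

$0.188 per bushel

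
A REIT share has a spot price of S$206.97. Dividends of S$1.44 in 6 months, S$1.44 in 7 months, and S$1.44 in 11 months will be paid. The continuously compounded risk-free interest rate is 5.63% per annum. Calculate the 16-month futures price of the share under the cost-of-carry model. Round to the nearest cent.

PV(dividends) I = 1.44·e^(−0.0563·6/12) + 1.44·e^(−0.0563·7/12) + 1.44·e^(−0.0563·11/12)
I = 1.4000 + 1.3935 + 1.3676 = 4.1611
F = (S − I)·e^(rT) = (206.97 − 4.1611) · e^(0.0563·16/12)
= 202.8089 · e^0.075067 = 202.8089 × 1.077956 = S$218.62

S$218.62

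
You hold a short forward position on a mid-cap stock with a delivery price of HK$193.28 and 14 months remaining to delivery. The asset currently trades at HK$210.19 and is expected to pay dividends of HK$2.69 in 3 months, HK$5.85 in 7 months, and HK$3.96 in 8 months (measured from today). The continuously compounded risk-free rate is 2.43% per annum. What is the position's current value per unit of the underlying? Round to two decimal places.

-HK$9.97

PV(remaining dividends) I = 2.69·e^(−0.0243·3/12) + 5.85·e^(−0.0243·7/12) + 3.96·e^(−0.0243·8/12) = 12.3377
Current forward F = (S − I)·e^(rT) = (210.19 − 12.3377)·e^(0.0243·14/12) = 197.8523 × 1.028756 = 203.5417
Value (long) = (F − K)·e^(−rT) = (203.5417 − 193.28) × 0.972048 = 9.9749
Short position value = −(long value) = -HK$9.97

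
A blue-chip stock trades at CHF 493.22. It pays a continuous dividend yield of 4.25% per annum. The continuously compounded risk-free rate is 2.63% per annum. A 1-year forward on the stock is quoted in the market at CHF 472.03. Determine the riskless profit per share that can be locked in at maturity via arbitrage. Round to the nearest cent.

CHF 13.26 per share

Fair forward: F* = S·e^(carry·T), with carry = (r − q) = 0.0263 − 0.0425 = -0.0162
F* = 493.22 · e^(-0.0162 × 1) = 493.22 · e^-0.016200 = 493.22 × 0.983931 = CHF 485.2944
Market CHF 472.03 < fair CHF 485.2944: forward underpriced → reverse cash-and-carry (short spot, go long the forward).
At maturity, profit = |F_mkt − F*| = |472.03 − 485.2944| = CHF 13.26 per share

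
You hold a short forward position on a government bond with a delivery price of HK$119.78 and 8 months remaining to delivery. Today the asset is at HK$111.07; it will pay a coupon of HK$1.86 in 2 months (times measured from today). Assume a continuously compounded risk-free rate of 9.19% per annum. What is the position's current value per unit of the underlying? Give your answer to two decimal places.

HK$3.42

PV(remaining coupons) I = 1.86·e^(−0.0919·2/12) = 1.8317
Current forward F = (S − I)·e^(rT) = (111.07 − 1.8317)·e^(0.0919·8/12) = 109.2383 × 1.063182 = 116.1402
Value (long) = (F − K)·e^(−rT) = (116.1402 − 119.78) × 0.940572 = -3.4235
Short position value = −(long value) = HK$3.42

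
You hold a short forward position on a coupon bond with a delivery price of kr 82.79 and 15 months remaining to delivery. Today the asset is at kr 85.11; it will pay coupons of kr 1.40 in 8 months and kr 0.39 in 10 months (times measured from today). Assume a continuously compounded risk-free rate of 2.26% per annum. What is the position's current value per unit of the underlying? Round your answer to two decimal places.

-kr 2.86

PV(remaining coupons) I = 1.40·e^(−0.0226·8/12) + 0.39·e^(−0.0226·10/12) = 1.7618
Current forward F = (S − I)·e^(rT) = (85.11 − 1.7618)·e^(0.0226·15/12) = 83.3482 × 1.028653 = 85.7364
Value (long) = (F − K)·e^(−rT) = (85.7364 − 82.79) × 0.972145 = 2.8643
Short position value = −(long value) = -kr 2.86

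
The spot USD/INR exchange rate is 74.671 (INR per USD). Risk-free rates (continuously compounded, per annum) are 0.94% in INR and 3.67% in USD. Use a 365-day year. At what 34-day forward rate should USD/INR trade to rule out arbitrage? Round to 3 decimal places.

F = S·e^((r_INR − r_USD)T) = 74.671 · e^((0.0094 − 0.0367) × 34/365)
= 74.671 · e^-0.002543 = 74.671 × 0.997460
F = 74.481 INR per USD

74.481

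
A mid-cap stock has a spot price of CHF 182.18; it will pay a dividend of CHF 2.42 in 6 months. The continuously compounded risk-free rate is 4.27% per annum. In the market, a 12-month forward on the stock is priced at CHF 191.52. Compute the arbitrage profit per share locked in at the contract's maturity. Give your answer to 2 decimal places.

CHF 3.86 per share

PV(dividends) I = 2.42·e^(−0.0427·6/12) = 2.3689
Fair forward F* = (S − I)·e^(rT) = (182.18 − 2.3689)·e^0.042700 = 179.8111 × 1.043625 = 187.6554
Market CHF 191.52 > fair 187.6554: forward overpriced → cash-and-carry (borrow at r, buy the stock and collect the dividends, short the forward).
Profit at T = |F_mkt − F*| = |191.52 − 187.6554| = CHF 3.86 per share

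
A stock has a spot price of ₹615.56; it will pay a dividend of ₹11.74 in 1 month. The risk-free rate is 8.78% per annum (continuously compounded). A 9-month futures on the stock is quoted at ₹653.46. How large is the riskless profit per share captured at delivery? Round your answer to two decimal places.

PV(dividends) I = 11.74·e^(−0.0878·1/12) = 11.6544
Fair futures F* = (S − I)·e^(rT) = (615.56 − 11.6544)·e^0.065850 = 603.9056 × 1.068066 = 645.0110
Market ₹653.46 > fair 645.0110: forward overpriced → cash-and-carry (borrow at r, buy the stock and collect the dividends, short the forward).
Profit at T = |F_mkt − F*| = |653.46 − 645.0110| = ₹8.45 per share

₹8.45 per share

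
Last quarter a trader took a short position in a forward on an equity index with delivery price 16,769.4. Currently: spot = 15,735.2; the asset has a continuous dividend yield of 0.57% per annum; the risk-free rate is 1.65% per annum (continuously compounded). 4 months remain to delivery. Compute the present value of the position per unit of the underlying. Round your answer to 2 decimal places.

Current fair forward for the remaining 4 months: F = S·e^((r − q)·T), (r − q) = 0.0165 − 0.0057 = 0.0108
F = 15735.2 · e^(0.0108 × 4/12) = 15735.2 × 1.00360649 = 15791.9488
Value of long forward = (F − K)·e^(−rT) = (15791.9488 − 16769.4) · e^(−0.0165·4/12)
= -977.4512 × 0.99451510 = -972.09
Short position value = −(long value) = 972.09

972.09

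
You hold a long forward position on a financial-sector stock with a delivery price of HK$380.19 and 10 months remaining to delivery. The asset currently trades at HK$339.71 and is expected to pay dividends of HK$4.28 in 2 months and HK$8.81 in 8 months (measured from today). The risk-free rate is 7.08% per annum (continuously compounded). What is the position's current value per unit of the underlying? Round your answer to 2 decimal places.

-HK$31.33

PV(remaining dividends) I = 4.28·e^(−0.0708·2/12) + 8.81·e^(−0.0708·8/12) = 12.6336
Current forward F = (S − I)·e^(rT) = (339.71 − 12.6336)·e^(0.0708·10/12) = 327.0764 × 1.060775 = 346.9545
Value (long) = (F − K)·e^(−rT) = (346.9545 − 380.19) × 0.942707 = -31.3313
Value = -HK$31.33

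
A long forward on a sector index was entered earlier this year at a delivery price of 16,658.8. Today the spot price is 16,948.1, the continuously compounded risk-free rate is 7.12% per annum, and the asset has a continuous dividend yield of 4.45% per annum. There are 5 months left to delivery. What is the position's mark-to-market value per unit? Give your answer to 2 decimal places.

Current fair forward for the remaining 5 months: F = S·e^((r − q)·T), (r − q) = 0.0712 − 0.0445 = 0.0267
F = 16948.1 · e^(0.0267 × 5/12) = 16948.1 × 1.01118711 = 17137.7003
Value of long forward = (F − K)·e^(−rT) = (17137.7003 − 16658.8) · e^(−0.0712·5/12)
= 478.9003 × 0.97076907 = 464.90

464.90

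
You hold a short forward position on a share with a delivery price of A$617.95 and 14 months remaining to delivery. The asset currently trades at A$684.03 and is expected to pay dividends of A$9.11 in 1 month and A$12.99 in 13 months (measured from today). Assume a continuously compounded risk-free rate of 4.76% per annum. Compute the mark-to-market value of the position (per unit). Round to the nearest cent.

PV(remaining dividends) I = 9.11·e^(−0.0476·1/12) + 12.99·e^(−0.0476·13/12) = 21.4111
Current forward F = (S − I)·e^(rT) = (684.03 − 21.4111)·e^(0.0476·14/12) = 662.6189 × 1.057104 = 700.4571
Value (long) = (F − K)·e^(−rT) = (700.4571 − 617.95) × 0.945980 = 78.0501
Short position value = −(long value) = -A$78.05

-A$78.05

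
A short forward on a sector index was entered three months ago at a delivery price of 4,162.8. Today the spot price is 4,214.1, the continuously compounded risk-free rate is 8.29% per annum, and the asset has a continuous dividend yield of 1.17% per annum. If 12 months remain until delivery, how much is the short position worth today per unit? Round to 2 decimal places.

-333.46

Current fair forward for the remaining 12 months: F = S·e^((r − q)·T), (r − q) = 0.0829 − 0.0117 = 0.0712
F = 4214.1 · e^(0.0712 × 12/12) = 4214.1 × 1.07379596 = 4525.0836
Value of long forward = (F − K)·e^(−rT) = (4525.0836 − 4162.8) · e^(−0.0829·12/12)
= 362.2836 × 0.92044319 = 333.46
Short position value = −(long value) = -333.46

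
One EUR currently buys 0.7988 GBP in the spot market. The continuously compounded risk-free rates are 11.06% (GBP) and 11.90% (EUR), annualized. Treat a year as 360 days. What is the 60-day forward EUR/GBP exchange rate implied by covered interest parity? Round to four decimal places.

0.7977

F = S·e^((r_GBP − r_EUR)T) = 0.7988 · e^((0.1106 − 0.1190) × 60/360)
= 0.7988 · e^-0.001400 = 0.7988 × 0.998601
F = 0.7977 GBP per EUR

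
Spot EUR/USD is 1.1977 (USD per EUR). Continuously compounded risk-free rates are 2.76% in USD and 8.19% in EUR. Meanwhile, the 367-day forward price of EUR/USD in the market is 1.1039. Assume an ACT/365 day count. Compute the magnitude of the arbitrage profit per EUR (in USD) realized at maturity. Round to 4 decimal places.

Fair forward: F* = S·e^(carry·T), with carry = (r_USD − r_EUR) = 0.0276 − 0.0819 = -0.0543
F* = 1.1977 · e^(-0.0543 × 367/365) = 1.1977 · e^-0.054598 = 1.1977 × 0.946866 = 1.1341
Market 1.1039 < fair 1.1341: forward underpriced → reverse cash-and-carry (short spot, go long the forward).
At maturity, profit = |F_mkt − F*| = |1.1039 − 1.1341| = 0.0302 per EUR (in USD)

0.0302 per EUR (in USD)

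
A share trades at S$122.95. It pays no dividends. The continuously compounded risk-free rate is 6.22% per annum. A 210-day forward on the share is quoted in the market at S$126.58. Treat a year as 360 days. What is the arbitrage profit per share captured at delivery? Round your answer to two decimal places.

S$0.91 per share

Fair forward: F* = S·e^(carry·T), with carry = r = 0.0622
F* = 122.95 · e^(0.0622 × 210/360) = 122.95 · e^0.036283 = 122.95 × 1.036949 = S$127.4929
Market S$126.58 < fair S$127.4929: forward underpriced → reverse cash-and-carry (short spot, go long the forward).
At maturity, profit = |F_mkt − F*| = |126.58 − 127.4929| = S$0.91 per share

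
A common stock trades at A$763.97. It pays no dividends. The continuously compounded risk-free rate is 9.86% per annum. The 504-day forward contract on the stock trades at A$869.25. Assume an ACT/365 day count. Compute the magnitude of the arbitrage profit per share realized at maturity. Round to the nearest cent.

A$6.15 per share

Fair forward: F* = S·e^(carry·T), with carry = r = 0.0986
F* = 763.97 · e^(0.0986 × 504/365) = 763.97 · e^0.136149 = 763.97 × 1.145853 = A$875.3973
Market A$869.25 < fair A$875.3973: forward underpriced → reverse cash-and-carry (short spot, go long the forward).
At maturity, profit = |F_mkt − F*| = |869.25 − 875.3973| = A$6.15 per share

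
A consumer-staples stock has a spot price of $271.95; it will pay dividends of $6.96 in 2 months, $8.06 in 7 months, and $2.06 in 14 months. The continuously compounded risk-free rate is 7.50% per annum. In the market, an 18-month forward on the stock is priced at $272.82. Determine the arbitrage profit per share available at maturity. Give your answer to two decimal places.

PV(dividends) I = 6.96·e^(−0.0750·2/12) + 8.06·e^(−0.0750·7/12) + 2.06·e^(−0.0750·14/12) = 16.4759
Fair forward F* = (S − I)·e^(rT) = (271.95 − 16.4759)·e^0.112500 = 255.4741 × 1.119072 = 285.8939
Market $272.82 < fair 285.8939: forward underpriced → reverse cash-and-carry (short the stock, invest proceeds at r, pay the dividends, go long the forward).
Profit at T = |F_mkt − F*| = |272.82 − 285.8939| = $13.07 per share

$13.07 per share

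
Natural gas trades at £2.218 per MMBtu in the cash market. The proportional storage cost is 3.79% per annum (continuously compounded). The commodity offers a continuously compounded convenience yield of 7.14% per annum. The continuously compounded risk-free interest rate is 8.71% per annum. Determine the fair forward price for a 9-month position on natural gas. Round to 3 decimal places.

Net carry = r + u − y = 0.0871 + 0.0379 − 0.0714 = 0.0536
F = S·e^((r+u−y)T) = 2.218 · e^(0.0536 × 9/12) = 2.218 · e^0.040200
= 2.218 × 1.041019 = £2.309 per MMBtu

£2.309 per MMBtu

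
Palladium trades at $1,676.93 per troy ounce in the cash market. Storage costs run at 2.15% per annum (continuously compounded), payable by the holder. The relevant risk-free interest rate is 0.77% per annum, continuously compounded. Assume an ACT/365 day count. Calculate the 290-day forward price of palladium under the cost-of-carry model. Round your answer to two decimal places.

$1,716.29 per troy ounce

Net carry = r + u − y = 0.0077 + 0.0215 − 0.0000 = 0.0292
F = S·e^((r+u−y)T) = 1676.93 · e^(0.0292 × 290/365) = 1676.93 · e^0.02320000
= 1676.93 × 1.02347121 = $1,716.29 per troy ounce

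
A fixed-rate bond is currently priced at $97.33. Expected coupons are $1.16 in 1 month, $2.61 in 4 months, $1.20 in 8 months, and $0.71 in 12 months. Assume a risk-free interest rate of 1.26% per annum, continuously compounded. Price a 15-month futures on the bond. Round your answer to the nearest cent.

$93.14

PV(coupons) I = 1.16·e^(−0.0126·1/12) + 2.61·e^(−0.0126·4/12) + 1.20·e^(−0.0126·8/12) + 0.71·e^(−0.0126·12/12)
I = 1.1588 + 2.5991 + 1.1900 + 0.7011 = 5.6490
F = (S − I)·e^(rT) = (97.33 − 5.6490) · e^(0.0126·15/12)
= 91.6810 · e^0.015750 = 91.6810 × 1.015875 = $93.14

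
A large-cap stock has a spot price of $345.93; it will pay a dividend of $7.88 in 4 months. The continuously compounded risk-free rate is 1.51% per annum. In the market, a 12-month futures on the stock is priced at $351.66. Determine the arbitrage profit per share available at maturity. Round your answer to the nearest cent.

$8.43 per share

PV(dividends) I = 7.88·e^(−0.0151·4/12) = 7.8404
Fair futures F* = (S − I)·e^(rT) = (345.93 − 7.8404)·e^0.015100 = 338.0896 × 1.015215 = 343.2336
Market $351.66 > fair 343.2336: forward overpriced → cash-and-carry (borrow at r, buy the stock and collect the dividends, short the forward).
Profit at T = |F_mkt − F*| = |351.66 − 343.2336| = $8.43 per share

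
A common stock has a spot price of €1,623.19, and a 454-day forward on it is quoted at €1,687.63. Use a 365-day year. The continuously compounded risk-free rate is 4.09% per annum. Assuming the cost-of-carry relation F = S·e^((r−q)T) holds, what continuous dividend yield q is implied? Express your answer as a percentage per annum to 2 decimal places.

From F = S·e^((r−q)T): (r − q) = ln(F/S)/T
ln(1687.63/1623.19) = ln(1.039700) = 0.038932
(r − q) = 0.038932 / (454/365) = 0.031300
q = r − ln(F/S)/T = 0.0409 − 0.031300 = 0.009600
q = 0.96%

0.96%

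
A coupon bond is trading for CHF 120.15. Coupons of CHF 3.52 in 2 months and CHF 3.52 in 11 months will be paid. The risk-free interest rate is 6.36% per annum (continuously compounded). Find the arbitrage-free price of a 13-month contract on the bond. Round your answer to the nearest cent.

PV(coupons) I = 3.52·e^(−0.0636·2/12) + 3.52·e^(−0.0636·11/12)
I = 3.4829 + 3.3207 = 6.8036
F = (S − I)·e^(rT) = (120.15 − 6.8036) · e^(0.0636·13/12)
= 113.3464 · e^0.068900 = 113.3464 × 1.071329 = CHF 121.43

CHF 121.43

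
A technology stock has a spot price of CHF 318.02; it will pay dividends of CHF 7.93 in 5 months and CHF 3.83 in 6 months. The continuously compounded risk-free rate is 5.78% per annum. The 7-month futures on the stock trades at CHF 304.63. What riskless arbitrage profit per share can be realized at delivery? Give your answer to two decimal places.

PV(dividends) I = 7.93·e^(−0.0578·5/12) + 3.83·e^(−0.0578·6/12) = 11.4622
Fair futures F* = (S − I)·e^(rT) = (318.02 − 11.4622)·e^0.033717 = 306.5578 × 1.034292 = 317.0703
Market CHF 304.63 < fair 317.0703: forward underpriced → reverse cash-and-carry (short the stock, invest proceeds at r, pay the dividends, go long the forward).
Profit at T = |F_mkt − F*| = |304.63 − 317.0703| = CHF 12.44 per share

CHF 12.44 per share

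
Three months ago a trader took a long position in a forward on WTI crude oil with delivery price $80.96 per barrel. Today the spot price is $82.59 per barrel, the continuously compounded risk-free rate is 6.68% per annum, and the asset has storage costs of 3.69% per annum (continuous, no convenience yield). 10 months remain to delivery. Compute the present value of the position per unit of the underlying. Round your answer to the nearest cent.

Current fair forward for the remaining 10 months: F = S·e^((r + u)·T), (r + u) = 0.0668 + 0.0369 = 0.1037
F = 82.59 · e^(0.1037 × 10/12) = 82.59 × 1.090261 = 90.0447
Value of long forward = (F − K)·e^(−rT) = (90.0447 − 80.96) · e^(−0.0668·10/12)
= 9.0847 × 0.945854 = 8.59

$8.59 per barrel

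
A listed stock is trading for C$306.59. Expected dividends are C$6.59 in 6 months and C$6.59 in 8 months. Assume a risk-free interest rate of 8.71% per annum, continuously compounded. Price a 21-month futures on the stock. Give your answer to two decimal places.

PV(dividends) I = 6.59·e^(−0.0871·6/12) + 6.59·e^(−0.0871·8/12)
I = 6.3092 + 6.2182 = 12.5274
F = (S − I)·e^(rT) = (306.59 − 12.5274) · e^(0.0871·21/12)
= 294.0626 · e^0.152425 = 294.0626 × 1.164655 = C$342.48

C$342.48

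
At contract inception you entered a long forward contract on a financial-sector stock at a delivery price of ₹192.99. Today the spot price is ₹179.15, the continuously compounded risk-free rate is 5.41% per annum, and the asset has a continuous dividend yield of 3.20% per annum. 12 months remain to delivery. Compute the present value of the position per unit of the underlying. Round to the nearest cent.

Current fair forward for the remaining 12 months: F = S·e^((r − q)·T), (r − q) = 0.0541 − 0.0320 = 0.0221
F = 179.15 · e^(0.0221 × 12/12) = 179.15 × 1.022346 = 183.1533
Value of long forward = (F − K)·e^(−rT) = (183.1533 − 192.99) · e^(−0.0541·12/12)
= -9.8367 × 0.947337 = -9.32

-₹9.32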